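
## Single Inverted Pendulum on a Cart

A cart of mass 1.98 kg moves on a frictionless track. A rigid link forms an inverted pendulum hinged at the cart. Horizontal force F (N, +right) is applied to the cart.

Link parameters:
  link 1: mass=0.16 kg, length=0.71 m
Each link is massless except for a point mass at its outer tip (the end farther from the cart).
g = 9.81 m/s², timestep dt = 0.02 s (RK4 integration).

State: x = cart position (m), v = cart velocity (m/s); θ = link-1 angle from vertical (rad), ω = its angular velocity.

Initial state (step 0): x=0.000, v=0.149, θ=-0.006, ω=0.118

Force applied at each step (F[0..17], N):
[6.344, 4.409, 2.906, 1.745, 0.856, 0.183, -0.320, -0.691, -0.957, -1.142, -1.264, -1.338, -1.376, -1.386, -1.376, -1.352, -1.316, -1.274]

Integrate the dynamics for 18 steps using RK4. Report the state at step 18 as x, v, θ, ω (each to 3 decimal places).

Answer: x=0.094, v=0.181, θ=-0.032, ω=-0.021

Derivation:
apply F[0]=+6.344 → step 1: x=0.004, v=0.213, θ=-0.005, ω=0.026
apply F[1]=+4.409 → step 2: x=0.008, v=0.258, θ=-0.005, ω=-0.038
apply F[2]=+2.906 → step 3: x=0.014, v=0.287, θ=-0.006, ω=-0.081
apply F[3]=+1.745 → step 4: x=0.020, v=0.305, θ=-0.008, ω=-0.108
apply F[4]=+0.856 → step 5: x=0.026, v=0.314, θ=-0.010, ω=-0.122
apply F[5]=+0.183 → step 6: x=0.032, v=0.316, θ=-0.013, ω=-0.128
apply F[6]=-0.320 → step 7: x=0.038, v=0.313, θ=-0.015, ω=-0.128
apply F[7]=-0.691 → step 8: x=0.045, v=0.306, θ=-0.018, ω=-0.123
apply F[8]=-0.957 → step 9: x=0.051, v=0.297, θ=-0.020, ω=-0.115
apply F[9]=-1.142 → step 10: x=0.057, v=0.285, θ=-0.022, ω=-0.105
apply F[10]=-1.264 → step 11: x=0.062, v=0.273, θ=-0.024, ω=-0.094
apply F[11]=-1.338 → step 12: x=0.067, v=0.260, θ=-0.026, ω=-0.083
apply F[12]=-1.376 → step 13: x=0.072, v=0.246, θ=-0.027, ω=-0.071
apply F[13]=-1.386 → step 14: x=0.077, v=0.233, θ=-0.029, ω=-0.060
apply F[14]=-1.376 → step 15: x=0.082, v=0.219, θ=-0.030, ω=-0.049
apply F[15]=-1.352 → step 16: x=0.086, v=0.206, θ=-0.031, ω=-0.039
apply F[16]=-1.316 → step 17: x=0.090, v=0.193, θ=-0.031, ω=-0.029
apply F[17]=-1.274 → step 18: x=0.094, v=0.181, θ=-0.032, ω=-0.021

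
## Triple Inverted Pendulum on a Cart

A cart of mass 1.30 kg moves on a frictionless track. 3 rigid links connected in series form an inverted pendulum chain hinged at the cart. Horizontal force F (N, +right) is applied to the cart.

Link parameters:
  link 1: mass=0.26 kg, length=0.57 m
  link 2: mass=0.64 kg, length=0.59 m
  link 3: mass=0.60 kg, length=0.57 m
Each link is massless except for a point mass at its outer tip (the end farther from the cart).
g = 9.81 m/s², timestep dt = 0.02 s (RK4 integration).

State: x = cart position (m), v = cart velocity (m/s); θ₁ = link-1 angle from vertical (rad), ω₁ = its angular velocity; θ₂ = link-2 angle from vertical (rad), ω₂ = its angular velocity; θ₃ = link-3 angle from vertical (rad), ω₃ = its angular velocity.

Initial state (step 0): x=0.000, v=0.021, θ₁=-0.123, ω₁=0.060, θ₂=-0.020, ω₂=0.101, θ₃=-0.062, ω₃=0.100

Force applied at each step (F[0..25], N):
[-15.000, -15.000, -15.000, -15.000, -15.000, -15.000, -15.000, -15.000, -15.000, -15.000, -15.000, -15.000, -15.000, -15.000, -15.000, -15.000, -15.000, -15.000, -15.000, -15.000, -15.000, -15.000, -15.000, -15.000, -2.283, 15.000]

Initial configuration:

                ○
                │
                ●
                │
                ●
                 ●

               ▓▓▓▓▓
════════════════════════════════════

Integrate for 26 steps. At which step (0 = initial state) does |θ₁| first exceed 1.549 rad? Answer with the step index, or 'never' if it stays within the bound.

apply F[0]=-15.000 → step 1: x=-0.002, v=-0.181, θ₁=-0.120, ω₁=0.190, θ₂=-0.016, ω₂=0.325, θ₃=-0.060, ω₃=0.070
apply F[1]=-15.000 → step 2: x=-0.007, v=-0.384, θ₁=-0.115, ω₁=0.323, θ₂=-0.007, ω₂=0.553, θ₃=-0.059, ω₃=0.037
apply F[2]=-15.000 → step 3: x=-0.017, v=-0.589, θ₁=-0.108, ω₁=0.459, θ₂=0.006, ω₂=0.788, θ₃=-0.059, ω₃=-0.002
apply F[3]=-15.000 → step 4: x=-0.031, v=-0.797, θ₁=-0.097, ω₁=0.602, θ₂=0.025, ω₂=1.030, θ₃=-0.059, ω₃=-0.050
apply F[4]=-15.000 → step 5: x=-0.049, v=-1.009, θ₁=-0.083, ω₁=0.755, θ₂=0.048, ω₂=1.279, θ₃=-0.061, ω₃=-0.107
apply F[5]=-15.000 → step 6: x=-0.071, v=-1.225, θ₁=-0.067, ω₁=0.923, θ₂=0.076, ω₂=1.534, θ₃=-0.064, ω₃=-0.175
apply F[6]=-15.000 → step 7: x=-0.098, v=-1.446, θ₁=-0.046, ω₁=1.113, θ₂=0.109, ω₂=1.788, θ₃=-0.068, ω₃=-0.251
apply F[7]=-15.000 → step 8: x=-0.129, v=-1.671, θ₁=-0.022, ω₁=1.333, θ₂=0.147, ω₂=2.033, θ₃=-0.074, ω₃=-0.332
apply F[8]=-15.000 → step 9: x=-0.165, v=-1.901, θ₁=0.007, ω₁=1.592, θ₂=0.190, ω₂=2.254, θ₃=-0.081, ω₃=-0.411
apply F[9]=-15.000 → step 10: x=-0.205, v=-2.134, θ₁=0.042, ω₁=1.900, θ₂=0.237, ω₂=2.438, θ₃=-0.090, ω₃=-0.480
apply F[10]=-15.000 → step 11: x=-0.250, v=-2.369, θ₁=0.084, ω₁=2.263, θ₂=0.287, ω₂=2.567, θ₃=-0.100, ω₃=-0.529
apply F[11]=-15.000 → step 12: x=-0.300, v=-2.603, θ₁=0.133, ω₁=2.687, θ₂=0.339, ω₂=2.628, θ₃=-0.111, ω₃=-0.546
apply F[12]=-15.000 → step 13: x=-0.354, v=-2.832, θ₁=0.191, ω₁=3.171, θ₂=0.392, ω₂=2.607, θ₃=-0.122, ω₃=-0.517
apply F[13]=-15.000 → step 14: x=-0.413, v=-3.053, θ₁=0.260, ω₁=3.704, θ₂=0.443, ω₂=2.498, θ₃=-0.131, ω₃=-0.429
apply F[14]=-15.000 → step 15: x=-0.476, v=-3.257, θ₁=0.340, ω₁=4.265, θ₂=0.491, ω₂=2.306, θ₃=-0.138, ω₃=-0.265
apply F[15]=-15.000 → step 16: x=-0.543, v=-3.434, θ₁=0.431, ω₁=4.815, θ₂=0.535, ω₂=2.060, θ₃=-0.141, ω₃=-0.010
apply F[16]=-15.000 → step 17: x=-0.613, v=-3.577, θ₁=0.532, ω₁=5.294, θ₂=0.574, ω₂=1.816, θ₃=-0.138, ω₃=0.342
apply F[17]=-15.000 → step 18: x=-0.686, v=-3.680, θ₁=0.642, ω₁=5.642, θ₂=0.608, ω₂=1.654, θ₃=-0.127, ω₃=0.776
apply F[18]=-15.000 → step 19: x=-0.760, v=-3.748, θ₁=0.757, ω₁=5.825, θ₂=0.641, ω₂=1.642, θ₃=-0.107, ω₃=1.256
apply F[19]=-15.000 → step 20: x=-0.836, v=-3.792, θ₁=0.874, ω₁=5.853, θ₂=0.675, ω₂=1.800, θ₃=-0.077, ω₃=1.745
apply F[20]=-15.000 → step 21: x=-0.912, v=-3.825, θ₁=0.990, ω₁=5.762, θ₂=0.714, ω₂=2.107, θ₃=-0.037, ω₃=2.217
apply F[21]=-15.000 → step 22: x=-0.989, v=-3.852, θ₁=1.103, ω₁=5.586, θ₂=0.760, ω₂=2.524, θ₃=0.012, ω₃=2.668
apply F[22]=-15.000 → step 23: x=-1.066, v=-3.876, θ₁=1.213, ω₁=5.345, θ₂=0.815, ω₂=3.013, θ₃=0.069, ω₃=3.105
apply F[23]=-15.000 → step 24: x=-1.144, v=-3.899, θ₁=1.317, ω₁=5.043, θ₂=0.881, ω₂=3.546, θ₃=0.136, ω₃=3.540
apply F[24]=-2.283 → step 25: x=-1.221, v=-3.788, θ₁=1.415, ω₁=4.818, θ₂=0.955, ω₂=3.895, θ₃=0.210, ω₃=3.872
apply F[25]=+15.000 → step 26: x=-1.293, v=-3.495, θ₁=1.511, ω₁=4.787, θ₂=1.034, ω₂=3.965, θ₃=0.289, ω₃=4.066
max |θ₁| = 1.511 ≤ 1.549 over all 27 states.

Answer: never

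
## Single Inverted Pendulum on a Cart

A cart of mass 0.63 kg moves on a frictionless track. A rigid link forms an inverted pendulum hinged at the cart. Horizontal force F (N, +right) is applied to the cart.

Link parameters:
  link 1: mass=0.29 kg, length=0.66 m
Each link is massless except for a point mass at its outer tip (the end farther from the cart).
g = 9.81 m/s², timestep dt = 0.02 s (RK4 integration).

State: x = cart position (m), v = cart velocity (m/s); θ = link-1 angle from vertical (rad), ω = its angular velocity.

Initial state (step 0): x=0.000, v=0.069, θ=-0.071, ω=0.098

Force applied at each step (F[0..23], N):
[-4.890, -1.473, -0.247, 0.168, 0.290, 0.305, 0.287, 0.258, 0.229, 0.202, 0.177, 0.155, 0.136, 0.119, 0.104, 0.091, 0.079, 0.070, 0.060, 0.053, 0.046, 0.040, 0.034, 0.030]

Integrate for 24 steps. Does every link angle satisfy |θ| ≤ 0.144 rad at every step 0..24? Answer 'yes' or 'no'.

Answer: yes

Derivation:
apply F[0]=-4.890 → step 1: x=-0.000, v=-0.080, θ=-0.067, ω=0.302
apply F[1]=-1.473 → step 2: x=-0.002, v=-0.121, θ=-0.061, ω=0.345
apply F[2]=-0.247 → step 3: x=-0.005, v=-0.123, θ=-0.054, ω=0.332
apply F[3]=+0.168 → step 4: x=-0.007, v=-0.114, θ=-0.047, ω=0.302
apply F[4]=+0.290 → step 5: x=-0.009, v=-0.100, θ=-0.042, ω=0.269
apply F[5]=+0.305 → step 6: x=-0.011, v=-0.087, θ=-0.037, ω=0.238
apply F[6]=+0.287 → step 7: x=-0.013, v=-0.075, θ=-0.032, ω=0.209
apply F[7]=+0.258 → step 8: x=-0.014, v=-0.064, θ=-0.028, ω=0.183
apply F[8]=+0.229 → step 9: x=-0.015, v=-0.054, θ=-0.025, ω=0.161
apply F[9]=+0.202 → step 10: x=-0.016, v=-0.046, θ=-0.022, ω=0.141
apply F[10]=+0.177 → step 11: x=-0.017, v=-0.038, θ=-0.019, ω=0.124
apply F[11]=+0.155 → step 12: x=-0.018, v=-0.032, θ=-0.017, ω=0.108
apply F[12]=+0.136 → step 13: x=-0.018, v=-0.026, θ=-0.015, ω=0.095
apply F[13]=+0.119 → step 14: x=-0.019, v=-0.021, θ=-0.013, ω=0.083
apply F[14]=+0.104 → step 15: x=-0.019, v=-0.017, θ=-0.011, ω=0.073
apply F[15]=+0.091 → step 16: x=-0.019, v=-0.013, θ=-0.010, ω=0.064
apply F[16]=+0.079 → step 17: x=-0.020, v=-0.009, θ=-0.009, ω=0.056
apply F[17]=+0.070 → step 18: x=-0.020, v=-0.007, θ=-0.008, ω=0.049
apply F[18]=+0.060 → step 19: x=-0.020, v=-0.004, θ=-0.007, ω=0.043
apply F[19]=+0.053 → step 20: x=-0.020, v=-0.002, θ=-0.006, ω=0.038
apply F[20]=+0.046 → step 21: x=-0.020, v=0.000, θ=-0.005, ω=0.033
apply F[21]=+0.040 → step 22: x=-0.020, v=0.002, θ=-0.005, ω=0.029
apply F[22]=+0.034 → step 23: x=-0.020, v=0.004, θ=-0.004, ω=0.025
apply F[23]=+0.030 → step 24: x=-0.020, v=0.005, θ=-0.004, ω=0.022
Max |angle| over trajectory = 0.071 rad; bound = 0.144 → within bound.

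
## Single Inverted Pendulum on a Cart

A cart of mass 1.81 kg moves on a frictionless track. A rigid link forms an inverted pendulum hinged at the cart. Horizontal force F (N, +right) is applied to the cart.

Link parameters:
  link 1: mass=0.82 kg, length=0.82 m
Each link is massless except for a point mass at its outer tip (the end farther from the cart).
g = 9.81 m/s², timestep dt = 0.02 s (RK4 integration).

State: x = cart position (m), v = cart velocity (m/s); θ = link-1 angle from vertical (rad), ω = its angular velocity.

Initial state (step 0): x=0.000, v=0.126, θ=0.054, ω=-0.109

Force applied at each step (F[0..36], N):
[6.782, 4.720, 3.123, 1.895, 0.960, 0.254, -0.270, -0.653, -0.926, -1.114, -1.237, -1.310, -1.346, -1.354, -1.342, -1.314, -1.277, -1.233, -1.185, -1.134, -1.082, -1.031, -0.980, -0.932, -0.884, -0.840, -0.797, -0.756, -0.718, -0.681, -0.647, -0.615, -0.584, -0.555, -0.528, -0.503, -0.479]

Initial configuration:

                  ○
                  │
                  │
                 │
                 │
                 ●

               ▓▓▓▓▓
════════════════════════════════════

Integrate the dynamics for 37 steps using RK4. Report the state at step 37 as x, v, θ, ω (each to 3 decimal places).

Answer: x=0.111, v=0.013, θ=-0.016, ω=0.019

Derivation:
apply F[0]=+6.782 → step 1: x=0.003, v=0.196, θ=0.051, ω=-0.182
apply F[1]=+4.720 → step 2: x=0.008, v=0.244, θ=0.047, ω=-0.228
apply F[2]=+3.123 → step 3: x=0.013, v=0.274, θ=0.042, ω=-0.255
apply F[3]=+1.895 → step 4: x=0.018, v=0.292, θ=0.037, ω=-0.267
apply F[4]=+0.960 → step 5: x=0.024, v=0.299, θ=0.032, ω=-0.268
apply F[5]=+0.254 → step 6: x=0.030, v=0.300, θ=0.026, ω=-0.261
apply F[6]=-0.270 → step 7: x=0.036, v=0.295, θ=0.021, ω=-0.249
apply F[7]=-0.653 → step 8: x=0.042, v=0.286, θ=0.016, ω=-0.234
apply F[8]=-0.926 → step 9: x=0.048, v=0.274, θ=0.012, ω=-0.216
apply F[9]=-1.114 → step 10: x=0.053, v=0.261, θ=0.008, ω=-0.198
apply F[10]=-1.237 → step 11: x=0.058, v=0.247, θ=0.004, ω=-0.179
apply F[11]=-1.310 → step 12: x=0.063, v=0.232, θ=0.001, ω=-0.161
apply F[12]=-1.346 → step 13: x=0.067, v=0.217, θ=-0.002, ω=-0.143
apply F[13]=-1.354 → step 14: x=0.072, v=0.203, θ=-0.005, ω=-0.126
apply F[14]=-1.342 → step 15: x=0.076, v=0.189, θ=-0.008, ω=-0.110
apply F[15]=-1.314 → step 16: x=0.079, v=0.175, θ=-0.010, ω=-0.096
apply F[16]=-1.277 → step 17: x=0.083, v=0.162, θ=-0.011, ω=-0.082
apply F[17]=-1.233 → step 18: x=0.086, v=0.149, θ=-0.013, ω=-0.070
apply F[18]=-1.185 → step 19: x=0.089, v=0.137, θ=-0.014, ω=-0.058
apply F[19]=-1.134 → step 20: x=0.091, v=0.126, θ=-0.015, ω=-0.048
apply F[20]=-1.082 → step 21: x=0.094, v=0.115, θ=-0.016, ω=-0.039
apply F[21]=-1.031 → step 22: x=0.096, v=0.105, θ=-0.017, ω=-0.031
apply F[22]=-0.980 → step 23: x=0.098, v=0.096, θ=-0.017, ω=-0.024
apply F[23]=-0.932 → step 24: x=0.100, v=0.087, θ=-0.018, ω=-0.017
apply F[24]=-0.884 → step 25: x=0.101, v=0.079, θ=-0.018, ω=-0.011
apply F[25]=-0.840 → step 26: x=0.103, v=0.072, θ=-0.018, ω=-0.006
apply F[26]=-0.797 → step 27: x=0.104, v=0.064, θ=-0.018, ω=-0.002
apply F[27]=-0.756 → step 28: x=0.105, v=0.058, θ=-0.018, ω=0.002
apply F[28]=-0.718 → step 29: x=0.106, v=0.051, θ=-0.018, ω=0.005
apply F[29]=-0.681 → step 30: x=0.107, v=0.045, θ=-0.018, ω=0.008
apply F[30]=-0.647 → step 31: x=0.108, v=0.040, θ=-0.018, ω=0.011
apply F[31]=-0.615 → step 32: x=0.109, v=0.035, θ=-0.018, ω=0.013
apply F[32]=-0.584 → step 33: x=0.110, v=0.030, θ=-0.017, ω=0.015
apply F[33]=-0.555 → step 34: x=0.110, v=0.025, θ=-0.017, ω=0.016
apply F[34]=-0.528 → step 35: x=0.111, v=0.021, θ=-0.017, ω=0.017
apply F[35]=-0.503 → step 36: x=0.111, v=0.017, θ=-0.016, ω=0.018
apply F[36]=-0.479 → step 37: x=0.111, v=0.013, θ=-0.016, ω=0.019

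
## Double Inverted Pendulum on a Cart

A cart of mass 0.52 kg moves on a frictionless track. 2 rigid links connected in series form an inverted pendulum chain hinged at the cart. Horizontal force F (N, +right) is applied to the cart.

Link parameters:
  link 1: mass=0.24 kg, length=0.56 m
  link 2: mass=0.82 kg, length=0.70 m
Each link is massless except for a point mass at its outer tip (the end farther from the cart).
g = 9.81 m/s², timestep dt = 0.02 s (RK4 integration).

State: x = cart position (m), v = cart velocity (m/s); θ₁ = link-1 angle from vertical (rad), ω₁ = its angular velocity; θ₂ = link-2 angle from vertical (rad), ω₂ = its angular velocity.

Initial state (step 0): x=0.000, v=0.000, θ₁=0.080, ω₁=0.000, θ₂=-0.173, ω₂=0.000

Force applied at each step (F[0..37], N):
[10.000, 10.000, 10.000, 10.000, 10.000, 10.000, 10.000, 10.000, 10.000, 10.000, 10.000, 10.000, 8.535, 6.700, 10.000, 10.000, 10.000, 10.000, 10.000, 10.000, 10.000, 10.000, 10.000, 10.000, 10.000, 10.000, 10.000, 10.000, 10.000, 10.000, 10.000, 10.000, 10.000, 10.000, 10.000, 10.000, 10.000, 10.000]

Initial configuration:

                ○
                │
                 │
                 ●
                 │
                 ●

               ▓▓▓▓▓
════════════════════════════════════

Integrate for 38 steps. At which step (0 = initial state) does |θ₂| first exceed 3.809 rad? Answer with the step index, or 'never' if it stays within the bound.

apply F[0]=+10.000 → step 1: x=0.004, v=0.355, θ₁=0.077, ω₁=-0.333, θ₂=-0.176, ω₂=-0.290
apply F[1]=+10.000 → step 2: x=0.014, v=0.713, θ₁=0.067, ω₁=-0.684, θ₂=-0.185, ω₂=-0.571
apply F[2]=+10.000 → step 3: x=0.032, v=1.078, θ₁=0.049, ω₁=-1.070, θ₂=-0.199, ω₂=-0.833
apply F[3]=+10.000 → step 4: x=0.057, v=1.451, θ₁=0.023, ω₁=-1.511, θ₂=-0.218, ω₂=-1.064
apply F[4]=+10.000 → step 5: x=0.090, v=1.834, θ₁=-0.012, ω₁=-2.023, θ₂=-0.241, ω₂=-1.250
apply F[5]=+10.000 → step 6: x=0.131, v=2.224, θ₁=-0.058, ω₁=-2.623, θ₂=-0.267, ω₂=-1.373
apply F[6]=+10.000 → step 7: x=0.179, v=2.615, θ₁=-0.117, ω₁=-3.311, θ₂=-0.295, ω₂=-1.420
apply F[7]=+10.000 → step 8: x=0.235, v=2.988, θ₁=-0.191, ω₁=-4.059, θ₂=-0.323, ω₂=-1.388
apply F[8]=+10.000 → step 9: x=0.298, v=3.315, θ₁=-0.280, ω₁=-4.783, θ₂=-0.351, ω₂=-1.313
apply F[9]=+10.000 → step 10: x=0.367, v=3.565, θ₁=-0.381, ω₁=-5.360, θ₂=-0.376, ω₂=-1.273
apply F[10]=+10.000 → step 11: x=0.440, v=3.731, θ₁=-0.492, ω₁=-5.702, θ₂=-0.402, ω₂=-1.349
apply F[11]=+10.000 → step 12: x=0.516, v=3.833, θ₁=-0.608, ω₁=-5.822, θ₂=-0.431, ω₂=-1.572
apply F[12]=+8.535 → step 13: x=0.593, v=3.865, θ₁=-0.724, ω₁=-5.767, θ₂=-0.466, ω₂=-1.893
apply F[13]=+6.700 → step 14: x=0.670, v=3.842, θ₁=-0.838, ω₁=-5.628, θ₂=-0.507, ω₂=-2.253
apply F[14]=+10.000 → step 15: x=0.747, v=3.878, θ₁=-0.949, ω₁=-5.456, θ₂=-0.557, ω₂=-2.742
apply F[15]=+10.000 → step 16: x=0.825, v=3.904, θ₁=-1.056, ω₁=-5.233, θ₂=-0.617, ω₂=-3.276
apply F[16]=+10.000 → step 17: x=0.904, v=3.917, θ₁=-1.158, ω₁=-4.958, θ₂=-0.688, ω₂=-3.842
apply F[17]=+10.000 → step 18: x=0.982, v=3.915, θ₁=-1.254, ω₁=-4.625, θ₂=-0.771, ω₂=-4.432
apply F[18]=+10.000 → step 19: x=1.060, v=3.891, θ₁=-1.342, ω₁=-4.230, θ₂=-0.866, ω₂=-5.039
apply F[19]=+10.000 → step 20: x=1.137, v=3.838, θ₁=-1.423, ω₁=-3.774, θ₂=-0.973, ω₂=-5.658
apply F[20]=+10.000 → step 21: x=1.213, v=3.744, θ₁=-1.493, ω₁=-3.275, θ₂=-1.092, ω₂=-6.275
apply F[21]=+10.000 → step 22: x=1.287, v=3.592, θ₁=-1.554, ω₁=-2.776, θ₂=-1.223, ω₂=-6.871
apply F[22]=+10.000 → step 23: x=1.356, v=3.367, θ₁=-1.605, ω₁=-2.361, θ₂=-1.366, ω₂=-7.402
apply F[23]=+10.000 → step 24: x=1.421, v=3.062, θ₁=-1.649, ω₁=-2.164, θ₂=-1.519, ω₂=-7.794
apply F[24]=+10.000 → step 25: x=1.479, v=2.692, θ₁=-1.694, ω₁=-2.325, θ₂=-1.677, ω₂=-7.966
apply F[25]=+10.000 → step 26: x=1.528, v=2.293, θ₁=-1.745, ω₁=-2.911, θ₂=-1.835, ω₂=-7.873
apply F[26]=+10.000 → step 27: x=1.570, v=1.894, θ₁=-1.813, ω₁=-3.877, θ₂=-1.990, ω₂=-7.538
apply F[27]=+10.000 → step 28: x=1.604, v=1.494, θ₁=-1.902, ω₁=-5.121, θ₂=-2.136, ω₂=-7.014
apply F[28]=+10.000 → step 29: x=1.630, v=1.057, θ₁=-2.019, ω₁=-6.578, θ₂=-2.269, ω₂=-6.345
apply F[29]=+10.000 → step 30: x=1.646, v=0.520, θ₁=-2.167, ω₁=-8.258, θ₂=-2.389, ω₂=-5.564
apply F[30]=+10.000 → step 31: x=1.649, v=-0.215, θ₁=-2.351, ω₁=-10.239, θ₂=-2.492, ω₂=-4.744
apply F[31]=+10.000 → step 32: x=1.635, v=-1.262, θ₁=-2.578, ω₁=-12.424, θ₂=-2.580, ω₂=-4.247
apply F[32]=+10.000 → step 33: x=1.598, v=-2.386, θ₁=-2.841, ω₁=-13.392, θ₂=-2.672, ω₂=-5.240
apply F[33]=+10.000 → step 34: x=1.545, v=-2.696, θ₁=-3.090, ω₁=-11.071, θ₂=-2.804, ω₂=-8.129
apply F[34]=+10.000 → step 35: x=1.496, v=-2.170, θ₁=-3.271, ω₁=-6.896, θ₂=-2.997, ω₂=-11.049
apply F[35]=+10.000 → step 36: x=1.462, v=-1.187, θ₁=-3.364, ω₁=-2.555, θ₂=-3.240, ω₂=-13.132
apply F[36]=+10.000 → step 37: x=1.450, v=0.071, θ₁=-3.387, ω₁=-0.205, θ₂=-3.508, ω₂=-13.201
apply F[37]=+10.000 → step 38: x=1.463, v=1.096, θ₁=-3.394, ω₁=-0.794, θ₂=-3.755, ω₂=-11.326
max |θ₂| = 3.755 ≤ 3.809 over all 39 states.

Answer: never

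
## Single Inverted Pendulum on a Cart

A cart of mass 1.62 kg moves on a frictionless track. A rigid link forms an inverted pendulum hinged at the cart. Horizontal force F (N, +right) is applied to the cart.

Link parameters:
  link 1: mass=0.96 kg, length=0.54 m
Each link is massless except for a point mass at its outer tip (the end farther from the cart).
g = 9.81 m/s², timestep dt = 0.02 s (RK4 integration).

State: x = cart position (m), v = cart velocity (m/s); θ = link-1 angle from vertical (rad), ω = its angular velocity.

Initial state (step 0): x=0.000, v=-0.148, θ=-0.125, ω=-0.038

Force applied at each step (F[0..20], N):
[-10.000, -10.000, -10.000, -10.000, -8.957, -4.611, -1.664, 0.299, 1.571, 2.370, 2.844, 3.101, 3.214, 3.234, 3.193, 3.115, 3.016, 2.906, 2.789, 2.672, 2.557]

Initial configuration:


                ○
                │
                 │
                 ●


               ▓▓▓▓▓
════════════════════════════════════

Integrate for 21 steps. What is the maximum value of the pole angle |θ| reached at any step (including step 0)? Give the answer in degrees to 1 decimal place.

Answer: 7.2°

Derivation:
apply F[0]=-10.000 → step 1: x=-0.004, v=-0.256, θ=-0.124, ω=0.115
apply F[1]=-10.000 → step 2: x=-0.010, v=-0.365, θ=-0.120, ω=0.270
apply F[2]=-10.000 → step 3: x=-0.019, v=-0.474, θ=-0.113, ω=0.429
apply F[3]=-10.000 → step 4: x=-0.029, v=-0.584, θ=-0.103, ω=0.592
apply F[4]=-8.957 → step 5: x=-0.042, v=-0.683, θ=-0.090, ω=0.740
apply F[5]=-4.611 → step 6: x=-0.056, v=-0.731, θ=-0.075, ω=0.798
apply F[6]=-1.664 → step 7: x=-0.071, v=-0.744, θ=-0.059, ω=0.798
apply F[7]=+0.299 → step 8: x=-0.086, v=-0.734, θ=-0.043, ω=0.762
apply F[8]=+1.571 → step 9: x=-0.100, v=-0.711, θ=-0.028, ω=0.706
apply F[9]=+2.370 → step 10: x=-0.114, v=-0.679, θ=-0.015, ω=0.639
apply F[10]=+2.844 → step 11: x=-0.127, v=-0.643, θ=-0.003, ω=0.569
apply F[11]=+3.101 → step 12: x=-0.140, v=-0.605, θ=0.008, ω=0.500
apply F[12]=+3.214 → step 13: x=-0.151, v=-0.567, θ=0.017, ω=0.434
apply F[13]=+3.234 → step 14: x=-0.162, v=-0.530, θ=0.025, ω=0.372
apply F[14]=+3.193 → step 15: x=-0.172, v=-0.493, θ=0.032, ω=0.316
apply F[15]=+3.115 → step 16: x=-0.182, v=-0.459, θ=0.038, ω=0.265
apply F[16]=+3.016 → step 17: x=-0.191, v=-0.427, θ=0.043, ω=0.219
apply F[17]=+2.906 → step 18: x=-0.199, v=-0.396, θ=0.047, ω=0.179
apply F[18]=+2.789 → step 19: x=-0.207, v=-0.367, θ=0.050, ω=0.143
apply F[19]=+2.672 → step 20: x=-0.214, v=-0.340, θ=0.052, ω=0.112
apply F[20]=+2.557 → step 21: x=-0.220, v=-0.315, θ=0.054, ω=0.084
Max |angle| over trajectory = 0.125 rad = 7.2°.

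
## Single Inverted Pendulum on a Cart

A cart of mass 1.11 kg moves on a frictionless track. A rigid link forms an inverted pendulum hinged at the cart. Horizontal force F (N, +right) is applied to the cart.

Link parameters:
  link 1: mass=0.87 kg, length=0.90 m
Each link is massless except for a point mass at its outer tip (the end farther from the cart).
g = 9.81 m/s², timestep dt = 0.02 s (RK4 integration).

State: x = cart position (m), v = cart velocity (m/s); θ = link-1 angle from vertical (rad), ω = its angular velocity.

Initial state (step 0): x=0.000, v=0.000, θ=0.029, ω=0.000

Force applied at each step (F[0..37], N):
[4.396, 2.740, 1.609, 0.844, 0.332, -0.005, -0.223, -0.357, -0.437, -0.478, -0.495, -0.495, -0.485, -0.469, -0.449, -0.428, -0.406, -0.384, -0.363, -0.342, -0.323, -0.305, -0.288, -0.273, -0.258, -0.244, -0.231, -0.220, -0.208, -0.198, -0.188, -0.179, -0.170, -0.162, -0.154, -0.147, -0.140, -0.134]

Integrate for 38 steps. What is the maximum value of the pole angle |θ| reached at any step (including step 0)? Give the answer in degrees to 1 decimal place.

Answer: 1.7°

Derivation:
apply F[0]=+4.396 → step 1: x=0.001, v=0.075, θ=0.028, ω=-0.077
apply F[1]=+2.740 → step 2: x=0.003, v=0.120, θ=0.026, ω=-0.121
apply F[2]=+1.609 → step 3: x=0.005, v=0.145, θ=0.024, ω=-0.143
apply F[3]=+0.844 → step 4: x=0.008, v=0.157, θ=0.021, ω=-0.152
apply F[4]=+0.332 → step 5: x=0.012, v=0.160, θ=0.018, ω=-0.151
apply F[5]=-0.005 → step 6: x=0.015, v=0.157, θ=0.015, ω=-0.145
apply F[6]=-0.223 → step 7: x=0.018, v=0.151, θ=0.012, ω=-0.135
apply F[7]=-0.357 → step 8: x=0.021, v=0.143, θ=0.009, ω=-0.124
apply F[8]=-0.437 → step 9: x=0.023, v=0.134, θ=0.007, ω=-0.112
apply F[9]=-0.478 → step 10: x=0.026, v=0.125, θ=0.005, ω=-0.100
apply F[10]=-0.495 → step 11: x=0.028, v=0.115, θ=0.003, ω=-0.088
apply F[11]=-0.495 → step 12: x=0.031, v=0.106, θ=0.001, ω=-0.078
apply F[12]=-0.485 → step 13: x=0.033, v=0.097, θ=-0.000, ω=-0.068
apply F[13]=-0.469 → step 14: x=0.035, v=0.089, θ=-0.001, ω=-0.059
apply F[14]=-0.449 → step 15: x=0.036, v=0.081, θ=-0.003, ω=-0.051
apply F[15]=-0.428 → step 16: x=0.038, v=0.074, θ=-0.003, ω=-0.043
apply F[16]=-0.406 → step 17: x=0.039, v=0.067, θ=-0.004, ω=-0.036
apply F[17]=-0.384 → step 18: x=0.040, v=0.061, θ=-0.005, ω=-0.031
apply F[18]=-0.363 → step 19: x=0.042, v=0.055, θ=-0.005, ω=-0.025
apply F[19]=-0.342 → step 20: x=0.043, v=0.050, θ=-0.006, ω=-0.021
apply F[20]=-0.323 → step 21: x=0.044, v=0.045, θ=-0.006, ω=-0.017
apply F[21]=-0.305 → step 22: x=0.044, v=0.040, θ=-0.007, ω=-0.013
apply F[22]=-0.288 → step 23: x=0.045, v=0.036, θ=-0.007, ω=-0.010
apply F[23]=-0.273 → step 24: x=0.046, v=0.032, θ=-0.007, ω=-0.007
apply F[24]=-0.258 → step 25: x=0.047, v=0.029, θ=-0.007, ω=-0.005
apply F[25]=-0.244 → step 26: x=0.047, v=0.025, θ=-0.007, ω=-0.003
apply F[26]=-0.231 → step 27: x=0.048, v=0.022, θ=-0.007, ω=-0.001
apply F[27]=-0.220 → step 28: x=0.048, v=0.020, θ=-0.007, ω=0.001
apply F[28]=-0.208 → step 29: x=0.048, v=0.017, θ=-0.007, ω=0.002
apply F[29]=-0.198 → step 30: x=0.049, v=0.014, θ=-0.007, ω=0.003
apply F[30]=-0.188 → step 31: x=0.049, v=0.012, θ=-0.007, ω=0.004
apply F[31]=-0.179 → step 32: x=0.049, v=0.010, θ=-0.007, ω=0.005
apply F[32]=-0.170 → step 33: x=0.049, v=0.008, θ=-0.007, ω=0.006
apply F[33]=-0.162 → step 34: x=0.049, v=0.006, θ=-0.007, ω=0.007
apply F[34]=-0.154 → step 35: x=0.050, v=0.004, θ=-0.007, ω=0.007
apply F[35]=-0.147 → step 36: x=0.050, v=0.003, θ=-0.006, ω=0.007
apply F[36]=-0.140 → step 37: x=0.050, v=0.001, θ=-0.006, ω=0.008
apply F[37]=-0.134 → step 38: x=0.050, v=-0.000, θ=-0.006, ω=0.008
Max |angle| over trajectory = 0.029 rad = 1.7°.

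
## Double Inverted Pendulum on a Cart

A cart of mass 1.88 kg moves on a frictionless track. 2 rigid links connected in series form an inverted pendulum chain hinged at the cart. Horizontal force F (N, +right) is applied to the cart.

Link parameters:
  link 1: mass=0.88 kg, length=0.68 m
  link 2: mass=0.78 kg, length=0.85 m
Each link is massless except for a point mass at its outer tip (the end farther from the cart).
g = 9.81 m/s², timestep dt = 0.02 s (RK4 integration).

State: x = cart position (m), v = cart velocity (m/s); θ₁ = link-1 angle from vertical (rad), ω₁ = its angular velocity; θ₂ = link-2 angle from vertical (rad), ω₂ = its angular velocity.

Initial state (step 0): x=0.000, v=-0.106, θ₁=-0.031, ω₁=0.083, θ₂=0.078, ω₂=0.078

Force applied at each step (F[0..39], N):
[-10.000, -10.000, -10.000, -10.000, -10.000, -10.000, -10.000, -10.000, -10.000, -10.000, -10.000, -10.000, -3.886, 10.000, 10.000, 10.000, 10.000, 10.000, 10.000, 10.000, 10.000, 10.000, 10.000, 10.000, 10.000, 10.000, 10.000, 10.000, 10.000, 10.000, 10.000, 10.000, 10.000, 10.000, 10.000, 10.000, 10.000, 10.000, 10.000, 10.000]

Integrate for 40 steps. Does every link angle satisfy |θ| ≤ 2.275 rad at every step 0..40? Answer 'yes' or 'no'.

apply F[0]=-10.000 → step 1: x=-0.003, v=-0.207, θ₁=-0.028, ω₁=0.196, θ₂=0.080, ω₂=0.125
apply F[1]=-10.000 → step 2: x=-0.008, v=-0.309, θ₁=-0.023, ω₁=0.311, θ₂=0.083, ω₂=0.172
apply F[2]=-10.000 → step 3: x=-0.016, v=-0.412, θ₁=-0.016, ω₁=0.430, θ₂=0.087, ω₂=0.217
apply F[3]=-10.000 → step 4: x=-0.025, v=-0.517, θ₁=-0.006, ω₁=0.556, θ₂=0.092, ω₂=0.259
apply F[4]=-10.000 → step 5: x=-0.036, v=-0.623, θ₁=0.007, ω₁=0.689, θ₂=0.097, ω₂=0.299
apply F[5]=-10.000 → step 6: x=-0.050, v=-0.732, θ₁=0.022, ω₁=0.833, θ₂=0.104, ω₂=0.334
apply F[6]=-10.000 → step 7: x=-0.065, v=-0.843, θ₁=0.040, ω₁=0.987, θ₂=0.111, ω₂=0.365
apply F[7]=-10.000 → step 8: x=-0.083, v=-0.957, θ₁=0.061, ω₁=1.155, θ₂=0.118, ω₂=0.389
apply F[8]=-10.000 → step 9: x=-0.104, v=-1.074, θ₁=0.086, ω₁=1.337, θ₂=0.126, ω₂=0.407
apply F[9]=-10.000 → step 10: x=-0.126, v=-1.194, θ₁=0.115, ω₁=1.536, θ₂=0.134, ω₂=0.417
apply F[10]=-10.000 → step 11: x=-0.152, v=-1.316, θ₁=0.148, ω₁=1.751, θ₂=0.143, ω₂=0.420
apply F[11]=-10.000 → step 12: x=-0.179, v=-1.441, θ₁=0.185, ω₁=1.982, θ₂=0.151, ω₂=0.415
apply F[12]=-3.886 → step 13: x=-0.209, v=-1.504, θ₁=0.226, ω₁=2.139, θ₂=0.159, ω₂=0.401
apply F[13]=+10.000 → step 14: x=-0.238, v=-1.429, θ₁=0.269, ω₁=2.118, θ₂=0.167, ω₂=0.374
apply F[14]=+10.000 → step 15: x=-0.266, v=-1.359, θ₁=0.311, ω₁=2.124, θ₂=0.174, ω₂=0.336
apply F[15]=+10.000 → step 16: x=-0.292, v=-1.293, θ₁=0.354, ω₁=2.155, θ₂=0.180, ω₂=0.288
apply F[16]=+10.000 → step 17: x=-0.317, v=-1.231, θ₁=0.397, ω₁=2.208, θ₂=0.186, ω₂=0.230
apply F[17]=+10.000 → step 18: x=-0.341, v=-1.170, θ₁=0.442, ω₁=2.282, θ₂=0.190, ω₂=0.165
apply F[18]=+10.000 → step 19: x=-0.364, v=-1.112, θ₁=0.489, ω₁=2.375, θ₂=0.192, ω₂=0.093
apply F[19]=+10.000 → step 20: x=-0.386, v=-1.053, θ₁=0.537, ω₁=2.484, θ₂=0.193, ω₂=0.016
apply F[20]=+10.000 → step 21: x=-0.406, v=-0.993, θ₁=0.588, ω₁=2.607, θ₂=0.193, ω₂=-0.063
apply F[21]=+10.000 → step 22: x=-0.426, v=-0.930, θ₁=0.642, ω₁=2.740, θ₂=0.191, ω₂=-0.141
apply F[22]=+10.000 → step 23: x=-0.444, v=-0.864, θ₁=0.698, ω₁=2.882, θ₂=0.187, ω₂=-0.216
apply F[23]=+10.000 → step 24: x=-0.460, v=-0.793, θ₁=0.757, ω₁=3.030, θ₂=0.182, ω₂=-0.285
apply F[24]=+10.000 → step 25: x=-0.475, v=-0.716, θ₁=0.819, ω₁=3.183, θ₂=0.176, ω₂=-0.345
apply F[25]=+10.000 → step 26: x=-0.489, v=-0.633, θ₁=0.884, ω₁=3.340, θ₂=0.168, ω₂=-0.393
apply F[26]=+10.000 → step 27: x=-0.501, v=-0.542, θ₁=0.953, ω₁=3.501, θ₂=0.160, ω₂=-0.427
apply F[27]=+10.000 → step 28: x=-0.510, v=-0.443, θ₁=1.025, ω₁=3.667, θ₂=0.152, ω₂=-0.443
apply F[28]=+10.000 → step 29: x=-0.518, v=-0.335, θ₁=1.100, ω₁=3.839, θ₂=0.143, ω₂=-0.440
apply F[29]=+10.000 → step 30: x=-0.524, v=-0.218, θ₁=1.178, ω₁=4.019, θ₂=0.134, ω₂=-0.415
apply F[30]=+10.000 → step 31: x=-0.527, v=-0.090, θ₁=1.260, ω₁=4.210, θ₂=0.126, ω₂=-0.364
apply F[31]=+10.000 → step 32: x=-0.527, v=0.049, θ₁=1.347, ω₁=4.416, θ₂=0.120, ω₂=-0.286
apply F[32]=+10.000 → step 33: x=-0.525, v=0.200, θ₁=1.437, ω₁=4.640, θ₂=0.115, ω₂=-0.175
apply F[33]=+10.000 → step 34: x=-0.519, v=0.367, θ₁=1.532, ω₁=4.890, θ₂=0.113, ω₂=-0.027
apply F[34]=+10.000 → step 35: x=-0.510, v=0.550, θ₁=1.633, ω₁=5.170, θ₂=0.114, ω₂=0.165
apply F[35]=+10.000 → step 36: x=-0.497, v=0.752, θ₁=1.739, ω₁=5.490, θ₂=0.120, ω₂=0.409
apply F[36]=+10.000 → step 37: x=-0.480, v=0.978, θ₁=1.853, ω₁=5.860, θ₂=0.131, ω₂=0.715
apply F[37]=+10.000 → step 38: x=-0.458, v=1.232, θ₁=1.974, ω₁=6.293, θ₂=0.149, ω₂=1.100
apply F[38]=+10.000 → step 39: x=-0.430, v=1.518, θ₁=2.105, ω₁=6.807, θ₂=0.176, ω₂=1.582
apply F[39]=+10.000 → step 40: x=-0.397, v=1.841, θ₁=2.247, ω₁=7.419, θ₂=0.213, ω₂=2.190
Max |angle| over trajectory = 2.247 rad; bound = 2.275 → within bound.

Answer: yes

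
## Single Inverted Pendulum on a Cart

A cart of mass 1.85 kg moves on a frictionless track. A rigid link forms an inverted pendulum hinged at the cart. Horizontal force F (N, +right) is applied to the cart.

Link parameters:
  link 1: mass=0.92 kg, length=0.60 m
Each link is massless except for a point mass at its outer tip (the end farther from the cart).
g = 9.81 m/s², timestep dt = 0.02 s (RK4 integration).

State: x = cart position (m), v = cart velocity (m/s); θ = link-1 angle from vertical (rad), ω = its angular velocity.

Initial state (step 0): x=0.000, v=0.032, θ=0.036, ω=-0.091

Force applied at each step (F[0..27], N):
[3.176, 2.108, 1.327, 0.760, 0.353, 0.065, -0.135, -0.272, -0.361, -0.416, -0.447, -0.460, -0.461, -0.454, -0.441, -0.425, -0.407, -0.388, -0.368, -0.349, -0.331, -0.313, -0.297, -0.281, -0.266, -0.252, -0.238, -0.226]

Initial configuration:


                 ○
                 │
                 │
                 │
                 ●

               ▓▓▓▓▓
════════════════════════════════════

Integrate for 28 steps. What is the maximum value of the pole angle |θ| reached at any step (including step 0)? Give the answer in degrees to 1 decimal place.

apply F[0]=+3.176 → step 1: x=0.001, v=0.063, θ=0.034, ω=-0.131
apply F[1]=+2.108 → step 2: x=0.002, v=0.083, θ=0.031, ω=-0.153
apply F[2]=+1.327 → step 3: x=0.004, v=0.094, θ=0.028, ω=-0.163
apply F[3]=+0.760 → step 4: x=0.006, v=0.100, θ=0.025, ω=-0.164
apply F[4]=+0.353 → step 5: x=0.008, v=0.101, θ=0.021, ω=-0.159
apply F[5]=+0.065 → step 6: x=0.010, v=0.100, θ=0.018, ω=-0.150
apply F[6]=-0.135 → step 7: x=0.012, v=0.097, θ=0.015, ω=-0.140
apply F[7]=-0.272 → step 8: x=0.014, v=0.093, θ=0.013, ω=-0.128
apply F[8]=-0.361 → step 9: x=0.016, v=0.088, θ=0.010, ω=-0.116
apply F[9]=-0.416 → step 10: x=0.017, v=0.082, θ=0.008, ω=-0.104
apply F[10]=-0.447 → step 11: x=0.019, v=0.077, θ=0.006, ω=-0.092
apply F[11]=-0.460 → step 12: x=0.021, v=0.071, θ=0.004, ω=-0.082
apply F[12]=-0.461 → step 13: x=0.022, v=0.066, θ=0.003, ω=-0.071
apply F[13]=-0.454 → step 14: x=0.023, v=0.061, θ=0.001, ω=-0.062
apply F[14]=-0.441 → step 15: x=0.024, v=0.056, θ=0.000, ω=-0.054
apply F[15]=-0.425 → step 16: x=0.025, v=0.051, θ=-0.001, ω=-0.046
apply F[16]=-0.407 → step 17: x=0.026, v=0.047, θ=-0.002, ω=-0.040
apply F[17]=-0.388 → step 18: x=0.027, v=0.043, θ=-0.002, ω=-0.034
apply F[18]=-0.368 → step 19: x=0.028, v=0.039, θ=-0.003, ω=-0.028
apply F[19]=-0.349 → step 20: x=0.029, v=0.036, θ=-0.003, ω=-0.023
apply F[20]=-0.331 → step 21: x=0.030, v=0.033, θ=-0.004, ω=-0.019
apply F[21]=-0.313 → step 22: x=0.030, v=0.030, θ=-0.004, ω=-0.016
apply F[22]=-0.297 → step 23: x=0.031, v=0.027, θ=-0.004, ω=-0.012
apply F[23]=-0.281 → step 24: x=0.031, v=0.024, θ=-0.005, ω=-0.010
apply F[24]=-0.266 → step 25: x=0.032, v=0.022, θ=-0.005, ω=-0.007
apply F[25]=-0.252 → step 26: x=0.032, v=0.020, θ=-0.005, ω=-0.005
apply F[26]=-0.238 → step 27: x=0.033, v=0.018, θ=-0.005, ω=-0.003
apply F[27]=-0.226 → step 28: x=0.033, v=0.016, θ=-0.005, ω=-0.002
Max |angle| over trajectory = 0.036 rad = 2.1°.

Answer: 2.1°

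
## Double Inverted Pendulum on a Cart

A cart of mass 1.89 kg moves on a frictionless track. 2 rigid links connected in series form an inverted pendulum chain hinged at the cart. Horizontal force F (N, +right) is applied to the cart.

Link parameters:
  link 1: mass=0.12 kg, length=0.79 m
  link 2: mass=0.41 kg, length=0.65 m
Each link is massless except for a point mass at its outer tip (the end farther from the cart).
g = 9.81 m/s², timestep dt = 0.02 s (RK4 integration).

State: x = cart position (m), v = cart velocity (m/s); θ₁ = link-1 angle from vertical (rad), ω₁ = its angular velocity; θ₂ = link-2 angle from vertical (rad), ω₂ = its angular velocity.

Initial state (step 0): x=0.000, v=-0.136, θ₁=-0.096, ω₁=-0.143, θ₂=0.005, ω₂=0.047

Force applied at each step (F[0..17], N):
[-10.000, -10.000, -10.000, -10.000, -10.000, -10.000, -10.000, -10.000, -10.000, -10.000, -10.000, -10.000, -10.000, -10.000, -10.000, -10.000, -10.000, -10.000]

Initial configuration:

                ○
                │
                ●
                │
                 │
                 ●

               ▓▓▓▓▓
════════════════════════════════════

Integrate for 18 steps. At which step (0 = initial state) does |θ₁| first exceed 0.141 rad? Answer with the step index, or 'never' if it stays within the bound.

Answer: 12

Derivation:
apply F[0]=-10.000 → step 1: x=-0.004, v=-0.236, θ₁=-0.099, ω₁=-0.128, θ₂=0.007, ω₂=0.185
apply F[1]=-10.000 → step 2: x=-0.009, v=-0.337, θ₁=-0.101, ω₁=-0.119, θ₂=0.012, ω₂=0.331
apply F[2]=-10.000 → step 3: x=-0.017, v=-0.437, θ₁=-0.104, ω₁=-0.116, θ₂=0.021, ω₂=0.487
apply F[3]=-10.000 → step 4: x=-0.027, v=-0.537, θ₁=-0.106, ω₁=-0.122, θ₂=0.032, ω₂=0.657
apply F[4]=-10.000 → step 5: x=-0.039, v=-0.637, θ₁=-0.108, ω₁=-0.138, θ₂=0.047, ω₂=0.841
apply F[5]=-10.000 → step 6: x=-0.052, v=-0.738, θ₁=-0.111, ω₁=-0.164, θ₂=0.066, ω₂=1.043
apply F[6]=-10.000 → step 7: x=-0.068, v=-0.838, θ₁=-0.115, ω₁=-0.200, θ₂=0.089, ω₂=1.264
apply F[7]=-10.000 → step 8: x=-0.086, v=-0.939, θ₁=-0.120, ω₁=-0.245, θ₂=0.116, ω₂=1.501
apply F[8]=-10.000 → step 9: x=-0.106, v=-1.039, θ₁=-0.125, ω₁=-0.296, θ₂=0.149, ω₂=1.754
apply F[9]=-10.000 → step 10: x=-0.128, v=-1.141, θ₁=-0.131, ω₁=-0.348, θ₂=0.187, ω₂=2.017
apply F[10]=-10.000 → step 11: x=-0.151, v=-1.242, θ₁=-0.139, ω₁=-0.394, θ₂=0.230, ω₂=2.284
apply F[11]=-10.000 → step 12: x=-0.177, v=-1.344, θ₁=-0.147, ω₁=-0.428, θ₂=0.278, ω₂=2.548
apply F[12]=-10.000 → step 13: x=-0.205, v=-1.446, θ₁=-0.156, ω₁=-0.443, θ₂=0.332, ω₂=2.802
apply F[13]=-10.000 → step 14: x=-0.235, v=-1.549, θ₁=-0.165, ω₁=-0.434, θ₂=0.390, ω₂=3.045
apply F[14]=-10.000 → step 15: x=-0.267, v=-1.652, θ₁=-0.173, ω₁=-0.397, θ₂=0.453, ω₂=3.273
apply F[15]=-10.000 → step 16: x=-0.301, v=-1.755, θ₁=-0.180, ω₁=-0.331, θ₂=0.521, ω₂=3.489
apply F[16]=-10.000 → step 17: x=-0.337, v=-1.858, θ₁=-0.186, ω₁=-0.233, θ₂=0.593, ω₂=3.695
apply F[17]=-10.000 → step 18: x=-0.375, v=-1.962, θ₁=-0.189, ω₁=-0.103, θ₂=0.669, ω₂=3.893
|θ₁| = 0.147 > 0.141 first at step 12.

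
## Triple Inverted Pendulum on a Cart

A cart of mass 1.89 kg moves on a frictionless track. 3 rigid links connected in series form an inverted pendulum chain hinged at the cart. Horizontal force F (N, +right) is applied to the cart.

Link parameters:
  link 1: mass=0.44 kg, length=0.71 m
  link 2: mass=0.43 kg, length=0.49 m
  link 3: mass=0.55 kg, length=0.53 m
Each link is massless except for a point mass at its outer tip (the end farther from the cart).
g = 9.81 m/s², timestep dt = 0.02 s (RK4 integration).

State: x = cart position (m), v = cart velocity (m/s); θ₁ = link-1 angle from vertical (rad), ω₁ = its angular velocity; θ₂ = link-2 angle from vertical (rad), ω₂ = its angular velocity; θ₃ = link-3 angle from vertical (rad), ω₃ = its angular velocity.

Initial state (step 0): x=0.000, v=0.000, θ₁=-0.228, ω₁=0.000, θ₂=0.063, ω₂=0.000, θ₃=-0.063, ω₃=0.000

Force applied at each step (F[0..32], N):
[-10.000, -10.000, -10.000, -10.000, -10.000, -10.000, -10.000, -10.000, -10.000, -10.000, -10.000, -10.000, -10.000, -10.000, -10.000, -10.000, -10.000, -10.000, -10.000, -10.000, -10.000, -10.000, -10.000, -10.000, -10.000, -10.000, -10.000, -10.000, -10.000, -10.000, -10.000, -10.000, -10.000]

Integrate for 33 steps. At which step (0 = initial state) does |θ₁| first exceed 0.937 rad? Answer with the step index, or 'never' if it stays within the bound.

Answer: 33

Derivation:
apply F[0]=-10.000 → step 1: x=-0.001, v=-0.076, θ₁=-0.229, ω₁=-0.107, θ₂=0.067, ω₂=0.384, θ₃=-0.064, ω₃=-0.090
apply F[1]=-10.000 → step 2: x=-0.003, v=-0.153, θ₁=-0.232, ω₁=-0.214, θ₂=0.078, ω₂=0.774, θ₃=-0.067, ω₃=-0.184
apply F[2]=-10.000 → step 3: x=-0.007, v=-0.230, θ₁=-0.238, ω₁=-0.321, θ₂=0.098, ω₂=1.172, θ₃=-0.071, ω₃=-0.284
apply F[3]=-10.000 → step 4: x=-0.012, v=-0.309, θ₁=-0.245, ω₁=-0.424, θ₂=0.125, ω₂=1.577, θ₃=-0.078, ω₃=-0.390
apply F[4]=-10.000 → step 5: x=-0.019, v=-0.390, θ₁=-0.255, ω₁=-0.520, θ₂=0.161, ω₂=1.986, θ₃=-0.087, ω₃=-0.499
apply F[5]=-10.000 → step 6: x=-0.028, v=-0.472, θ₁=-0.266, ω₁=-0.601, θ₂=0.205, ω₂=2.388, θ₃=-0.098, ω₃=-0.606
apply F[6]=-10.000 → step 7: x=-0.038, v=-0.557, θ₁=-0.278, ω₁=-0.664, θ₂=0.256, ω₂=2.774, θ₃=-0.111, ω₃=-0.702
apply F[7]=-10.000 → step 8: x=-0.050, v=-0.643, θ₁=-0.292, ω₁=-0.702, θ₂=0.316, ω₂=3.136, θ₃=-0.126, ω₃=-0.779
apply F[8]=-10.000 → step 9: x=-0.064, v=-0.732, θ₁=-0.306, ω₁=-0.713, θ₂=0.382, ω₂=3.471, θ₃=-0.142, ω₃=-0.830
apply F[9]=-10.000 → step 10: x=-0.079, v=-0.822, θ₁=-0.321, ω₁=-0.697, θ₂=0.454, ω₂=3.781, θ₃=-0.159, ω₃=-0.851
apply F[10]=-10.000 → step 11: x=-0.097, v=-0.912, θ₁=-0.334, ω₁=-0.654, θ₂=0.533, ω₂=4.070, θ₃=-0.176, ω₃=-0.839
apply F[11]=-10.000 → step 12: x=-0.116, v=-1.003, θ₁=-0.347, ω₁=-0.585, θ₂=0.617, ω₂=4.348, θ₃=-0.192, ω₃=-0.791
apply F[12]=-10.000 → step 13: x=-0.137, v=-1.095, θ₁=-0.357, ω₁=-0.490, θ₂=0.707, ω₂=4.622, θ₃=-0.207, ω₃=-0.706
apply F[13]=-10.000 → step 14: x=-0.160, v=-1.186, θ₁=-0.366, ω₁=-0.368, θ₂=0.802, ω₂=4.902, θ₃=-0.220, ω₃=-0.580
apply F[14]=-10.000 → step 15: x=-0.184, v=-1.277, θ₁=-0.372, ω₁=-0.217, θ₂=0.903, ω₂=5.197, θ₃=-0.230, ω₃=-0.411
apply F[15]=-10.000 → step 16: x=-0.211, v=-1.367, θ₁=-0.374, ω₁=-0.033, θ₂=1.010, ω₂=5.516, θ₃=-0.236, ω₃=-0.192
apply F[16]=-10.000 → step 17: x=-0.239, v=-1.456, θ₁=-0.373, ω₁=0.188, θ₂=1.124, ω₂=5.869, θ₃=-0.237, ω₃=0.082
apply F[17]=-10.000 → step 18: x=-0.269, v=-1.544, θ₁=-0.367, ω₁=0.454, θ₂=1.245, ω₂=6.267, θ₃=-0.233, ω₃=0.421
apply F[18]=-10.000 → step 19: x=-0.301, v=-1.631, θ₁=-0.354, ω₁=0.773, θ₂=1.375, ω₂=6.722, θ₃=-0.220, ω₃=0.837
apply F[19]=-10.000 → step 20: x=-0.334, v=-1.716, θ₁=-0.335, ω₁=1.155, θ₂=1.514, ω₂=7.247, θ₃=-0.199, ω₃=1.344
apply F[20]=-10.000 → step 21: x=-0.369, v=-1.800, θ₁=-0.308, ω₁=1.613, θ₂=1.665, ω₂=7.857, θ₃=-0.166, ω₃=1.962
apply F[21]=-10.000 → step 22: x=-0.406, v=-1.883, θ₁=-0.270, ω₁=2.161, θ₂=1.829, ω₂=8.568, θ₃=-0.119, ω₃=2.712
apply F[22]=-10.000 → step 23: x=-0.445, v=-1.965, θ₁=-0.221, ω₁=2.810, θ₂=2.009, ω₂=9.389, θ₃=-0.056, ω₃=3.618
apply F[23]=-10.000 → step 24: x=-0.485, v=-2.049, θ₁=-0.157, ω₁=3.568, θ₂=2.206, ω₂=10.323, θ₃=0.027, ω₃=4.702
apply F[24]=-10.000 → step 25: x=-0.527, v=-2.138, θ₁=-0.077, ω₁=4.426, θ₂=2.422, ω₂=11.342, θ₃=0.133, ω₃=5.973
apply F[25]=-10.000 → step 26: x=-0.570, v=-2.239, θ₁=0.020, ω₁=5.348, θ₂=2.659, ω₂=12.365, θ₃=0.267, ω₃=7.405
apply F[26]=-10.000 → step 27: x=-0.616, v=-2.359, θ₁=0.137, ω₁=6.246, θ₂=2.916, ω₂=13.223, θ₃=0.430, ω₃=8.904
apply F[27]=-10.000 → step 28: x=-0.665, v=-2.498, θ₁=0.269, ω₁=6.994, θ₂=3.186, ω₂=13.680, θ₃=0.622, ω₃=10.274
apply F[28]=-10.000 → step 29: x=-0.716, v=-2.632, θ₁=0.415, ω₁=7.496, θ₂=3.459, ω₂=13.600, θ₃=0.838, ω₃=11.289
apply F[29]=-10.000 → step 30: x=-0.770, v=-2.726, θ₁=0.568, ω₁=7.780, θ₂=3.727, ω₂=13.112, θ₃=1.071, ω₃=11.846
apply F[30]=-10.000 → step 31: x=-0.825, v=-2.754, θ₁=0.725, ω₁=7.965, θ₂=3.983, ω₂=12.492, θ₃=1.310, ω₃=12.019
apply F[31]=-10.000 → step 32: x=-0.880, v=-2.717, θ₁=0.886, ω₁=8.151, θ₂=4.227, ω₂=11.943, θ₃=1.550, ω₃=11.941
apply F[32]=-10.000 → step 33: x=-0.933, v=-2.625, θ₁=1.052, ω₁=8.390, θ₂=4.462, ω₂=11.551, θ₃=1.786, ω₃=11.721
|θ₁| = 1.052 > 0.937 first at step 33.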